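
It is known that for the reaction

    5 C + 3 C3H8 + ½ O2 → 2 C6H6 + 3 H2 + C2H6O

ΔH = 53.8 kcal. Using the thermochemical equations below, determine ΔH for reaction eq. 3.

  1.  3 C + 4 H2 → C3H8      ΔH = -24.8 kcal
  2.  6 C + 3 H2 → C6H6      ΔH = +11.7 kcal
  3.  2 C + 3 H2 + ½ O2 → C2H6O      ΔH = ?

eq. 1 reversed and × 3: (-3)·(-24.8) = +74.4 kcal
eq. 2 × 2: (2)·(+11.7) = +23.4 kcal
eq. 3 as written: contributes x
+53.8 = (+74.4) + (+23.4) + x
x = (+53.8 − (+97.8)) / (1) = -44.0 kcal

ΔH = -44.0 kcal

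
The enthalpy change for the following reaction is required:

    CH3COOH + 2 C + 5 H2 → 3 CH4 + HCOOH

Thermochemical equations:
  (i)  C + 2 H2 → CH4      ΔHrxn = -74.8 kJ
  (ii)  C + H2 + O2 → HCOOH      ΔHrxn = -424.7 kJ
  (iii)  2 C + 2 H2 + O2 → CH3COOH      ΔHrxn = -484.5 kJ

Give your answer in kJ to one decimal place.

ΔHrxn = -164.6 kJ

(i) × 3: (3)·(-74.8) = -224.4 kJ
(ii) as written: -424.7 kJ
(iii) reversed: +484.5 kJ
ΔHrxn = (3)·(-74.8) + (1)·(-424.7) + (-1)·(-484.5) = -164.6 kJ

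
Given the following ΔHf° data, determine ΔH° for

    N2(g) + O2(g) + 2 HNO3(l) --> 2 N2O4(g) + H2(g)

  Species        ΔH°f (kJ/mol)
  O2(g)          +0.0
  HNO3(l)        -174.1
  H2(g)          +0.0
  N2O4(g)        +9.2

Products: 2·(+9.2) + 1·(+0.0) = +18.4
Reactants: 1·(+0.0) + 1·(+0.0) + 2·(-174.1) = -348.2
ΔH° = (+18.4) − (-348.2) = 366.6 kJ/mol

ΔH° = 366.6 kJ/mol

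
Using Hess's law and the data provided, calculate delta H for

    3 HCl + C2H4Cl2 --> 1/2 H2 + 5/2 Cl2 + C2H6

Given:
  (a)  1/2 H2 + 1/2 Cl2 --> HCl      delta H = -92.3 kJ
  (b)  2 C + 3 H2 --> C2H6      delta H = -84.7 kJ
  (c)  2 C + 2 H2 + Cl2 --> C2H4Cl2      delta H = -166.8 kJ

delta H = 359.0 kJ

(a) reversed and × 3 (reverse to put HCl on the reactant side; scale by 3 for the 3 HCl): (-3)·(-92.3) = +276.9 kJ
(b) as written (C2H6 already on the product side): -84.7 kJ
(c) reversed (C2H4Cl2 must end up as a reactant): +166.8 kJ
delta H = (+276.9) + (-84.7) + (+166.8) = 359.0 kJ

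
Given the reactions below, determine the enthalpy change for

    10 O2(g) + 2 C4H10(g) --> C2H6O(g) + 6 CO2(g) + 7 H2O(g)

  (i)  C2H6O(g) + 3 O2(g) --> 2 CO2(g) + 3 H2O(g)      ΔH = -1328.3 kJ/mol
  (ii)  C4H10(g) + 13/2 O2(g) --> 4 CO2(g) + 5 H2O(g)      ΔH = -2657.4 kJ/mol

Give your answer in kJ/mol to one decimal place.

ΔH = -3986.5 kJ/mol

(i) reversed: +1328.3 kJ/mol
(ii) × 2: (2)·(-2657.4) = -5314.8 kJ/mol
Summing the manipulated equations, ΔH = (+1328.3) + (-5314.8) = -3986.5 kJ/mol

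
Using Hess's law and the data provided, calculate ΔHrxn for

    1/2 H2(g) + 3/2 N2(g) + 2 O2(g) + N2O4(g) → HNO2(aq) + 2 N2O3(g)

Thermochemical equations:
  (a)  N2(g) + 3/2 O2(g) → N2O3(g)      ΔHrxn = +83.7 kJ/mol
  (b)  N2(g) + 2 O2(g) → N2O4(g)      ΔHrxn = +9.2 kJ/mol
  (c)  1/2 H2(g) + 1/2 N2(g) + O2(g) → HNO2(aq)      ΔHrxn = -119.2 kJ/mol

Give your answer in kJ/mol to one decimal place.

(a) × 2 (scale by 2 for the 2 N2O3(g)): (2)·(+83.7) = +167.4 kJ/mol
(b) reversed (N2O4(g) must end up as a reactant): -9.2 kJ/mol
(c) as written (HNO2(aq) already on the product side): -119.2 kJ/mol
Combining the equations, ΔHrxn = (+167.4) + (-9.2) + (-119.2) = 39.0 kJ/mol

ΔHrxn = 39.0 kJ/mol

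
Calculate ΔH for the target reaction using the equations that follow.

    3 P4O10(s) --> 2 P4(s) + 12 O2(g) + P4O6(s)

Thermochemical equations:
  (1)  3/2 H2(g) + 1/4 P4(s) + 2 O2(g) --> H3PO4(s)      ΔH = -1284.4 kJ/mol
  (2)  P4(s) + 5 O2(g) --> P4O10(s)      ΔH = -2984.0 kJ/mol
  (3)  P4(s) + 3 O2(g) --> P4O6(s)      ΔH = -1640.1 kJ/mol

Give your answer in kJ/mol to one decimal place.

ΔH = 7311.9 kJ/mol

(1): not needed (H2(g) appears nowhere else).
(2) reversed and × 3 (reverse to put P4O10(s) on the reactant side; ×3 to match 3 P4O10(s) in the target): (-3)·(-2984.0) = +8952.0 kJ/mol
(3) as written (P4O6(s) already on the product side): -1640.1 kJ/mol
Summing the manipulated equations, ΔH = (-3)·(-2984.0) + (1)·(-1640.1) = 7311.9 kJ/mol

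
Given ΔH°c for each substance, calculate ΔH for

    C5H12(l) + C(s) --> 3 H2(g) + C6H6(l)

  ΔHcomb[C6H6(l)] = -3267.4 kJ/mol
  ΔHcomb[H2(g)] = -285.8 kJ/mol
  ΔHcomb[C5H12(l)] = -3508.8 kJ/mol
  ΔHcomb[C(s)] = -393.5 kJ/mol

ΔH = 222.5 kJ/mol

With combustion enthalpies, reactants minus products:
= [1·(-3508.8) + 1·(-393.5)] − [3·(-285.8) + 1·(-3267.4)]
= 222.5 kJ/mol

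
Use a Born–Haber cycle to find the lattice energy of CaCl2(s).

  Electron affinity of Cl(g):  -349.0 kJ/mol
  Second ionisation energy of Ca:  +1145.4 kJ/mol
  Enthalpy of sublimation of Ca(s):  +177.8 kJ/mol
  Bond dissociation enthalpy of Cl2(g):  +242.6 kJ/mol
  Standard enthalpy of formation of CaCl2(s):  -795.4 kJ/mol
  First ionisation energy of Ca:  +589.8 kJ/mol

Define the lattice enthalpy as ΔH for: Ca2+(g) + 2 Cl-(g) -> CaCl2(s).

U = -2253.0 kJ/mol

ΔHf° = 1·ΔHsub + 1·(ΣIE) + 1·D(Cl2) + 2·EA + U
-795.4 = 1·(+177.8) + 1·(+1735.2) + 1·(+242.6) + 2·(-349.0) + U
U = -795.4 − (+1457.6) = -2253.0 kJ/mol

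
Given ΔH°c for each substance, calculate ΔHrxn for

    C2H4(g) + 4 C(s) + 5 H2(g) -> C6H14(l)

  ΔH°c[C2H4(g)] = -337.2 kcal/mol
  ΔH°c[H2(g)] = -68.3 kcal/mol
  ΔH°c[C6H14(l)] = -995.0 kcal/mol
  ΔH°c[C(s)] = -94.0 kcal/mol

With combustion enthalpies, reactants minus products:
= [1·(-337.2) + 4·(-94.0) + 5·(-68.3)] − [1·(-995.0)]
= -59.7 kcal/mol

ΔHrxn = -59.7 kcal/mol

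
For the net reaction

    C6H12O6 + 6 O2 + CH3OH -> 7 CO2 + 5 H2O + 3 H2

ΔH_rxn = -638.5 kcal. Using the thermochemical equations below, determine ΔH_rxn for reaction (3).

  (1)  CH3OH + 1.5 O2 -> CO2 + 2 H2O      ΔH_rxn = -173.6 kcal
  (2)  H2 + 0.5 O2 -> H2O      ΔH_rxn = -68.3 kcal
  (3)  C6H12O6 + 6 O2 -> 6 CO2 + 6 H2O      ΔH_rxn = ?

ΔH_rxn = -669.8 kcal

(1) as written (CH3OH already on the reactant side): -173.6 kcal
(2) reversed and × 3 (H2 must end up as a product; scale by 3 for the 3 H2): (-3)·(-68.3) = +204.9 kcal
(3) as written (C6H12O6 already on the reactant side): contributes x
-638.5 = (-173.6) + (+204.9) + x
x = (-638.5 − (+31.3)) / (1) = -669.8 kcal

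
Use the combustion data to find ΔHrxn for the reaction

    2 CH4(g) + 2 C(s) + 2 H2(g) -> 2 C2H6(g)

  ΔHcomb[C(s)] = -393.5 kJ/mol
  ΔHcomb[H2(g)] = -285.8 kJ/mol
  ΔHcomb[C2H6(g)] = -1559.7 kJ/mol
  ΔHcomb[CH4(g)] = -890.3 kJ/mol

Using ΔH = Σ nΔHc°(reactants) − Σ nΔHc°(products):
= [2·(-890.3) + 2·(-393.5) + 2·(-285.8)] − [2·(-1559.7)]
= -19.8 kJ/mol

ΔHrxn = -19.8 kJ/mol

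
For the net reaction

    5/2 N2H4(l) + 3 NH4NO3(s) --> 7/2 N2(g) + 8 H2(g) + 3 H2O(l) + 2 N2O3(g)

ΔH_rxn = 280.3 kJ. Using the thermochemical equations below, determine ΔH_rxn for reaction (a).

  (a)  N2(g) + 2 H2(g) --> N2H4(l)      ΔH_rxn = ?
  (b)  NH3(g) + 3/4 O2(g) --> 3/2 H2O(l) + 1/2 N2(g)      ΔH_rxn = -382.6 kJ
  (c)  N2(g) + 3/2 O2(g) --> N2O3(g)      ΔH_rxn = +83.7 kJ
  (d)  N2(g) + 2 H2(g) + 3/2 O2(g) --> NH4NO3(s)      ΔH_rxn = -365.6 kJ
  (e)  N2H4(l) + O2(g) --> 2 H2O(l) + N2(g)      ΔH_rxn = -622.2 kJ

(a) reversed: contributes −x
(b): not needed (NH3(g) appears nowhere else).
(c) × 2 (×2 to match 2 N2O3(g) in the target): (2)·(+83.7) = +167.4 kJ
(d) reversed and × 3 (reverse to put NH4NO3(s) on the reactant side; scale by 3 for the 3 NH4NO3(s)): (-3)·(-365.6) = +1096.8 kJ
(e) × 3/2: (3/2)·(-622.2) = -933.3 kJ
+280.3 = (+167.4) + (+1096.8) + (-933.3) − x
x = (+280.3 − (+330.9)) / (-1) = 50.6 kJ

ΔH_rxn = 50.6 kJ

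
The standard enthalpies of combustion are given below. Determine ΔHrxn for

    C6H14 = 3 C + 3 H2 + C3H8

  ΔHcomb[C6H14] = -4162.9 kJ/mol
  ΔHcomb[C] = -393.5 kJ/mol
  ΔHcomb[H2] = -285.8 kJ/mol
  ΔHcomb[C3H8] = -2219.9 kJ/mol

ΔHrxn = 94.9 kJ/mol

With combustion enthalpies, reactants minus products:
= [1·(-4162.9)] − [3·(-393.5) + 3·(-285.8) + 1·(-2219.9)]
= 94.9 kJ/mol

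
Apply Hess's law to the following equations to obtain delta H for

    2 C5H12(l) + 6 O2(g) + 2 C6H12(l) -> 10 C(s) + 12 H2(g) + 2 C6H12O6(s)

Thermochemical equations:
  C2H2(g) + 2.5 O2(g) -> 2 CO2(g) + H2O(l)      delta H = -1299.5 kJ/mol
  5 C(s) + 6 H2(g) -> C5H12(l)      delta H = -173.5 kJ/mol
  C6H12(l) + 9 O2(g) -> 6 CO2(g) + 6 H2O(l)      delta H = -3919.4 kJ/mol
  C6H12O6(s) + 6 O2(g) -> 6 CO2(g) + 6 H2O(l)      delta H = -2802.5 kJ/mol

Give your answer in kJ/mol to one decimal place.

equation 1: not needed (C2H2(g) appears nowhere else).
equation 2 reversed and × 2 (reverse to put C5H12(l) on the reactant side; scale by 2 for the 2 C5H12(l)): (-2)·(-173.5) = +347.0 kJ/mol
equation 3 × 2 (×2 to match 2 C6H12(l) in the target): (2)·(-3919.4) = -7838.8 kJ/mol
equation 4 reversed and × 2 (C6H12O6(s) must end up as a product; scale by 2 for the 2 C6H12O6(s)): (-2)·(-2802.5) = +5605.0 kJ/mol
By Hess's law, delta H = (+347.0) + (-7838.8) + (+5605.0) = -1886.8 kJ/mol

delta H = -1886.8 kJ/mol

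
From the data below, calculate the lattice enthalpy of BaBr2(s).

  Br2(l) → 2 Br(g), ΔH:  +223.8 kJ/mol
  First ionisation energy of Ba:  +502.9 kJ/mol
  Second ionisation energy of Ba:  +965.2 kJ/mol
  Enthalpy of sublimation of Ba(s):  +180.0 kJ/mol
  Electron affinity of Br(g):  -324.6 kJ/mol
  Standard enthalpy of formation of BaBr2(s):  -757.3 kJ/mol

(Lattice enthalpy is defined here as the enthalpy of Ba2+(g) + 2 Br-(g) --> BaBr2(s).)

U = -1980.0 kJ/mol

ΔHf° = 1·ΔHsub + 1·(ΣIE) + 1·D(Br2) + 2·EA + U
-757.3 = 1·(+180.0) + 1·(+1468.1) + 1·(+223.8) + 2·(-324.6) + U
U = -757.3 − (+1222.7) = -1980.0 kJ/mol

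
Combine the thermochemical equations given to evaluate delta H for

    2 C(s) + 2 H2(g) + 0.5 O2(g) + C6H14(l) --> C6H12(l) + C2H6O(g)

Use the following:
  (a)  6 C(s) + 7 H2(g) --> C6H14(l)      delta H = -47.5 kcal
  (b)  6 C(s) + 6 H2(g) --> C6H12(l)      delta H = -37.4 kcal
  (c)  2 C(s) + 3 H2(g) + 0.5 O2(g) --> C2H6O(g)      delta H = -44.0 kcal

(a) reversed: +47.5 kcal
(b) as written: -37.4 kcal
(c) as written: -44.0 kcal
Summing the manipulated equations, delta H = (+47.5) + (-37.4) + (-44.0) = -33.9 kcal

delta H = -33.9 kcal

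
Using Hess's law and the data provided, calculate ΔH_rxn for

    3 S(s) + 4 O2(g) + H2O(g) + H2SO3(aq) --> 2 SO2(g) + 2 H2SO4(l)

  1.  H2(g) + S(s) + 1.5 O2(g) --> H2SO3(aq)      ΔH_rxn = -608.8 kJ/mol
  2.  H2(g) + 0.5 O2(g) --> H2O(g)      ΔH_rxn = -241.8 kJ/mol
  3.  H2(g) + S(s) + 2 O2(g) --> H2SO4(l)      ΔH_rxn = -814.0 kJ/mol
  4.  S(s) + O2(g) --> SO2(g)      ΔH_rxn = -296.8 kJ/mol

eq. 1 reversed: +608.8 kJ/mol
eq. 2 reversed: +241.8 kJ/mol
eq. 3 × 2: (2)·(-814.0) = -1628.0 kJ/mol
eq. 4 × 2: (2)·(-296.8) = -593.6 kJ/mol
ΔH_rxn = (-1)·(-608.8) + (-1)·(-241.8) + (2)·(-814.0) + (2)·(-296.8) = -1371.0 kJ/mol

ΔH_rxn = -1371.0 kJ/mol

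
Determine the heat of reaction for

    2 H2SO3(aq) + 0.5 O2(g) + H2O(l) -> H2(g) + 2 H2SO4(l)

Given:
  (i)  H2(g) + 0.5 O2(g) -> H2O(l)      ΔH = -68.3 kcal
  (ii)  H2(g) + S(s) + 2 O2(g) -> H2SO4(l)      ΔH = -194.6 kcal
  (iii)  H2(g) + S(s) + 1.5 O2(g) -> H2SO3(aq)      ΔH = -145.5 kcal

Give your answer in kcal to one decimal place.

(i) reversed: +68.3 kcal
(ii) × 2: (2)·(-194.6) = -389.2 kcal
(iii) reversed and × 2: (-2)·(-145.5) = +291.0 kcal
ΔH = (-1)·(-68.3) + (2)·(-194.6) + (-2)·(-145.5) = -29.9 kcal

ΔH = -29.9 kcal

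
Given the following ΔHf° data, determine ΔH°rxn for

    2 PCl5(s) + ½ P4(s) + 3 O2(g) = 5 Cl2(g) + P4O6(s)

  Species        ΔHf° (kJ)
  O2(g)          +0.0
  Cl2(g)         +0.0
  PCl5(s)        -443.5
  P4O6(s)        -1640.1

ΔH°rxn = -753.1 kJ

ΔH°rxn = Σ nΔHf°(products) − Σ nΔHf°(reactants).
Products: 5·(+0.0) + 1·(-1640.1) = -1640.1
Reactants: 2·(-443.5) + 1/2·(+0.0) + 3·(+0.0) = -887.0
ΔH°rxn = (-1640.1) − (-887.0) = -753.1 kJ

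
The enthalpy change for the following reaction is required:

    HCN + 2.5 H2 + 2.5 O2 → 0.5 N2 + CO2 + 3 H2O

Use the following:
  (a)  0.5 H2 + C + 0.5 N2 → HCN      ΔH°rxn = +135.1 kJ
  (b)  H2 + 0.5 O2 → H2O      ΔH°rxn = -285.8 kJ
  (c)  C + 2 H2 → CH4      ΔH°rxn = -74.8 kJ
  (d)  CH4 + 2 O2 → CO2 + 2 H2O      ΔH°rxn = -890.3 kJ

ΔH°rxn = -1386.0 kJ

(a) reversed: -135.1 kJ
(b) as written: -285.8 kJ
(c) as written: -74.8 kJ
(d) as written: -890.3 kJ
Since enthalpy is a state function, ΔH°rxn = (-1)·(+135.1) + (1)·(-285.8) + (1)·(-74.8) + (1)·(-890.3) = -1386.0 kJ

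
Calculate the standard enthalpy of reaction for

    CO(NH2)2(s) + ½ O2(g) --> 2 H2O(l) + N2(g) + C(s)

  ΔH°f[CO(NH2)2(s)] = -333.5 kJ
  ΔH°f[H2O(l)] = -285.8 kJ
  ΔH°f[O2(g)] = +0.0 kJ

ΔH° = -238.1 kJ

Products: 2·(-285.8) + 1·(+0.0) + 1·(+0.0) = -571.6
Reactants: 1·(-333.5) + 1/2·(+0.0) = -333.5
ΔH° = (-571.6) − (-333.5) = -238.1 kJ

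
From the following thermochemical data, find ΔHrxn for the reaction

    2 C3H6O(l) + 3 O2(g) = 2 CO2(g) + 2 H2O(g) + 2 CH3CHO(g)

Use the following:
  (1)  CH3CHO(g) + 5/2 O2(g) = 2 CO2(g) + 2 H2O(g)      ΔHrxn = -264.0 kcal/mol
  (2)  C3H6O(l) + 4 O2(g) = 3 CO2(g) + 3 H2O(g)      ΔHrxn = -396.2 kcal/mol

ΔHrxn = -264.4 kcal/mol

(1) reversed and × 2 (CH3CHO(g) must end up as a product; ×2 to match 2 CH3CHO(g) in the target): (-2)·(-264.0) = +528.0 kcal/mol
(2) × 2 (×2 to match 2 C3H6O(l) in the target): (2)·(-396.2) = -792.4 kcal/mol
ΔHrxn = (+528.0) + (-792.4) = -264.4 kcal/mol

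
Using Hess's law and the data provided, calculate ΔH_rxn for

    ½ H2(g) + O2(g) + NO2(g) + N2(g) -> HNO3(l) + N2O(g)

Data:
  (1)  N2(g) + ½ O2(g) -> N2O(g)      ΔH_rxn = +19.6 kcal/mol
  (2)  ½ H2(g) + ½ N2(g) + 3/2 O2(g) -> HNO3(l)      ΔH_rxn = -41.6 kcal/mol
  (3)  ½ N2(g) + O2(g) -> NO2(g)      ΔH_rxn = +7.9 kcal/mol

(1) as written (N2O(g) already on the product side): +19.6 kcal/mol
(2) as written (HNO3(l) already on the product side): -41.6 kcal/mol
(3) reversed (reverse to put NO2(g) on the reactant side): -7.9 kcal/mol
ΔH_rxn = (+19.6) + (-41.6) + (-7.9) = -29.9 kcal/mol

ΔH_rxn = -29.9 kcal/mol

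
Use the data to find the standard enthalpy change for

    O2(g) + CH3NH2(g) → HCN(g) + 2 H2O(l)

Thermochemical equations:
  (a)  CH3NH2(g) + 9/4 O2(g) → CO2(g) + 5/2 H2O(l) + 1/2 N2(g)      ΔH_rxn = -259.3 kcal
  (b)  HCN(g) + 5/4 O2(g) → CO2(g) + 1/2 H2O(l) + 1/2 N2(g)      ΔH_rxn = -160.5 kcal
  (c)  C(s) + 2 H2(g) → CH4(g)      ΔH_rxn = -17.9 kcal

ΔH_rxn = -98.8 kcal

(a) as written: -259.3 kcal
(b) reversed: +160.5 kcal
(c): not needed.
By Hess's law, ΔH_rxn = (-259.3) + (+160.5) = -98.8 kcal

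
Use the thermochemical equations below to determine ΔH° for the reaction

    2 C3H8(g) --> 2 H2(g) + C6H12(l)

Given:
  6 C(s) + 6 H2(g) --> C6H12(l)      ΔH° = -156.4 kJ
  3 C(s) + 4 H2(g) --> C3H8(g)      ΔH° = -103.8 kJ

equation 1 as written: -156.4 kJ
equation 2 reversed and × 2: (-2)·(-103.8) = +207.6 kJ
Since enthalpy is a state function, ΔH° = (-156.4) + (+207.6) = 51.2 kJ

ΔH° = 51.2 kJ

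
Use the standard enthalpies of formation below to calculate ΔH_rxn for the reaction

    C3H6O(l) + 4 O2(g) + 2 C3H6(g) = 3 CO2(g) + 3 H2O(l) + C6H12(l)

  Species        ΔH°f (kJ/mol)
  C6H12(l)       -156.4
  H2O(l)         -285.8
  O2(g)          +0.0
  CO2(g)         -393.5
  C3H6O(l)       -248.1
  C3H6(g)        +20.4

Products: 3·(-393.5) + 3·(-285.8) + 1·(-156.4) = -2194.3
Reactants: 1·(-248.1) + 4·(+0.0) + 2·(+20.4) = -207.3
ΔH_rxn = (-2194.3) − (-207.3) = -1987.0 kJ/mol

ΔH_rxn = -1987.0 kJ/mol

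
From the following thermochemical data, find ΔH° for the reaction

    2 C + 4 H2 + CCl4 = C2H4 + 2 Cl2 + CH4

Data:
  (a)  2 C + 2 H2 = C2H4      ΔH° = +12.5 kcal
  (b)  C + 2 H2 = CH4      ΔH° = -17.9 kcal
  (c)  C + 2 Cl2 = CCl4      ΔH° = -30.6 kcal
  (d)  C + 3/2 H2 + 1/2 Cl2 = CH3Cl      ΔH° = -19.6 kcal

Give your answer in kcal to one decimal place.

ΔH° = 25.2 kcal

(a) as written (C2H4 already on the product side): +12.5 kcal
(b) as written (CH4 already on the product side): -17.9 kcal
(c) reversed (reverse to put CCl4 on the reactant side): +30.6 kcal
(d): not needed (CH3Cl appears nowhere else).
ΔH° = (1)·(+12.5) + (1)·(-17.9) + (-1)·(-30.6) = 25.2 kcal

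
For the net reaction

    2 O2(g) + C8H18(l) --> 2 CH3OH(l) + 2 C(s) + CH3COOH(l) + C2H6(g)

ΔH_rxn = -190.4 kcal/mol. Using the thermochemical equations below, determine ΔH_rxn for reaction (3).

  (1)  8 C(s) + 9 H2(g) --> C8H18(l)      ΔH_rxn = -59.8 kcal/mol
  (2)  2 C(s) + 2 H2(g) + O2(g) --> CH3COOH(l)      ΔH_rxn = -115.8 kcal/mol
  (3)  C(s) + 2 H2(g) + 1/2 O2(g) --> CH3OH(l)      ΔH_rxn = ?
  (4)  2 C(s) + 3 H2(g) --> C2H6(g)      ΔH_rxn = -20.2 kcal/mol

ΔH_rxn = -57.1 kcal/mol

(1) reversed (reverse to put C8H18(l) on the reactant side): +59.8 kcal/mol
(2) as written (CH3COOH(l) already on the product side): -115.8 kcal/mol
(3) × 2 (scale by 2 for the 2 CH3OH(l)): contributes 2·x
(4) as written (C2H6(g) already on the product side): -20.2 kcal/mol
-190.4 = (+59.8) + (-115.8) + (-20.2) + 2·x
x = (-190.4 − (-76.2)) / (2) = -57.1 kcal/mol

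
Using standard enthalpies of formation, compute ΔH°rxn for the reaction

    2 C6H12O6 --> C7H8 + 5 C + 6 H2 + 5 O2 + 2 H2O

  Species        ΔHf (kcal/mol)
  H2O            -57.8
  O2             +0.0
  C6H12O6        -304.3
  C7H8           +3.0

Products: 1·(+3.0) + 5·(+0.0) + 6·(+0.0) + 5·(+0.0) + 2·(-57.8) = -112.6
Reactants: 2·(-304.3) = -608.6
ΔH°rxn = (-112.6) − (-608.6) = 496.0 kcal/mol

ΔH°rxn = 496.0 kcal/mol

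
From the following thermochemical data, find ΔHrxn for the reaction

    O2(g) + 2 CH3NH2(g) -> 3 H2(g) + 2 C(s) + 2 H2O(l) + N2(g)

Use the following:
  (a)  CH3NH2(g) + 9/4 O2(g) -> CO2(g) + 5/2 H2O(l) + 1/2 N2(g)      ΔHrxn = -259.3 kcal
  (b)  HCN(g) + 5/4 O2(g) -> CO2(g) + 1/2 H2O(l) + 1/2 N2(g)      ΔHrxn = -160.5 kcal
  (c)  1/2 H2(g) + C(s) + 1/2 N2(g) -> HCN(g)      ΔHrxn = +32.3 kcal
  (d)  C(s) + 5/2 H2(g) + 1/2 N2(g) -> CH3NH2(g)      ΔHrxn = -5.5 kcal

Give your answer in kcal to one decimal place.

(a) as written: -259.3 kcal
(b) reversed: +160.5 kcal
(c) reversed: -32.3 kcal
(d) reversed: +5.5 kcal
ΔHrxn = (-259.3) + (+160.5) + (-32.3) + (+5.5) = -125.6 kcal

ΔHrxn = -125.6 kcal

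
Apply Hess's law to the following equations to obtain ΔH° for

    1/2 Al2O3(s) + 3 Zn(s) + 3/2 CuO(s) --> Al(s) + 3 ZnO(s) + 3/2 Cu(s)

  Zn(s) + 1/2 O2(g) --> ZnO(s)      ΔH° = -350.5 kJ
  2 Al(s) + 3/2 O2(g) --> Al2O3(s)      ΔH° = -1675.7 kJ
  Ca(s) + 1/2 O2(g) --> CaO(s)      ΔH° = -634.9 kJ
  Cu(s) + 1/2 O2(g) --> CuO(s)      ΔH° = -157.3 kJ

ΔH° = 22.3 kJ

equation 1 × 3: (3)·(-350.5) = -1051.5 kJ
equation 2 reversed and × 1/2: (-1/2)·(-1675.7) = +837.85 kJ
equation 3: not needed.
equation 4 reversed and × 3/2: (-3/2)·(-157.3) = +235.95 kJ
ΔH° = (3)·(-350.5) + (-1/2)·(-1675.7) + (-3/2)·(-157.3) = 22.3 kJ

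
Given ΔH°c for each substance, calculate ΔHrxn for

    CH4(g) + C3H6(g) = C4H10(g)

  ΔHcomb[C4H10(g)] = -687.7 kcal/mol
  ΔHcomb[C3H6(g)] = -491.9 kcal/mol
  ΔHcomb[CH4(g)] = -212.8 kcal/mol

Using ΔH = Σ nΔHc°(reactants) − Σ nΔHc°(products):
= [1·(-212.8) + 1·(-491.9)] − [1·(-687.7)]
= -17.0 kcal/mol

ΔHrxn = -17.0 kcal/mol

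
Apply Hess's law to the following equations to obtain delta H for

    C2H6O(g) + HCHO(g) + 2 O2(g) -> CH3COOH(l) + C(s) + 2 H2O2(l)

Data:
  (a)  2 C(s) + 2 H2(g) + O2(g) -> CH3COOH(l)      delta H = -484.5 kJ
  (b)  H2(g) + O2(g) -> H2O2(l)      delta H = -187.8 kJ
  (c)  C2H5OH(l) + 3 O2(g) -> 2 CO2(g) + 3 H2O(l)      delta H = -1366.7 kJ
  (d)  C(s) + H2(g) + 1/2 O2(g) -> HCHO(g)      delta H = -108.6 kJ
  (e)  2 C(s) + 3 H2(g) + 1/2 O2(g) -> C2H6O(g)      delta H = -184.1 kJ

delta H = -567.4 kJ

(a) as written: -484.5 kJ
(b) × 2: (2)·(-187.8) = -375.6 kJ
(c): not needed.
(d) reversed: +108.6 kJ
(e) reversed: +184.1 kJ
Since enthalpy is a state function, delta H = (-484.5) + (-375.6) + (+108.6) + (+184.1) = -567.4 kJ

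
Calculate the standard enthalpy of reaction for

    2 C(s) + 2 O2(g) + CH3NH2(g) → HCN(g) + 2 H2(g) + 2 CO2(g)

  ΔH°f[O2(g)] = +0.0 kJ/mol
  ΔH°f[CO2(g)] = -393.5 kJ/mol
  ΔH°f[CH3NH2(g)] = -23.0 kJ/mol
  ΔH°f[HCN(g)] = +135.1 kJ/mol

ΔH° = -628.9 kJ/mol

ΔH°rxn = Σ nΔHf°(products) − Σ nΔHf°(reactants).
Products: 1·(+135.1) + 2·(+0.0) + 2·(-393.5) = -651.9
Reactants: 2·(+0.0) + 2·(+0.0) + 1·(-23.0) = -23.0
ΔH° = (-651.9) − (-23.0) = -628.9 kJ/mol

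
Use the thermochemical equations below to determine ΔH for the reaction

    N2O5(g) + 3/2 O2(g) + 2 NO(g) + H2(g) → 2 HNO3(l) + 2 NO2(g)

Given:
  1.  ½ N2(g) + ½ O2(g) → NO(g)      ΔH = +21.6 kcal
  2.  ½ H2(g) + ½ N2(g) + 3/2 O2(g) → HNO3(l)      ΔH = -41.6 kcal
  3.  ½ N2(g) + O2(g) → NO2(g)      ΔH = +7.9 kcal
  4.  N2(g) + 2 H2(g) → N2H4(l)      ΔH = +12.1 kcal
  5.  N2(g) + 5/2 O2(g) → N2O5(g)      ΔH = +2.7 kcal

ΔH = -113.3 kcal

eq. 1 reversed and × 2 (NO(g) must end up as a reactant; ×2 to match 2 NO(g) in the target): (-2)·(+21.6) = -43.2 kcal
eq. 2 × 2 (scale by 2 for the 2 HNO3(l)): (2)·(-41.6) = -83.2 kcal
eq. 3 × 2 (×2 to match 2 NO2(g) in the target): (2)·(+7.9) = +15.8 kcal
eq. 4: not needed (N2H4(l) appears nowhere else).
eq. 5 reversed (reverse to put N2O5(g) on the reactant side): -2.7 kcal
ΔH = (-43.2) + (-83.2) + (+15.8) + (-2.7) = -113.3 kcal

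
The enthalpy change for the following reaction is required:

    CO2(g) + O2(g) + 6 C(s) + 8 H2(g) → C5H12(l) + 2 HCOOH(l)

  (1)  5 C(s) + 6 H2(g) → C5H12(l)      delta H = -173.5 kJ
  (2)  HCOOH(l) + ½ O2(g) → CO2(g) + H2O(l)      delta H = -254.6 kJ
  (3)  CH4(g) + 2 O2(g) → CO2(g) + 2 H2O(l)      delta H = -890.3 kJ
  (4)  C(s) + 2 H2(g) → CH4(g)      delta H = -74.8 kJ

(1) as written: -173.5 kJ
(2) reversed and × 2: (-2)·(-254.6) = +509.2 kJ
(3) as written: -890.3 kJ
(4) as written: -74.8 kJ
Summing the manipulated equations, delta H = (1)·(-173.5) + (-2)·(-254.6) + (1)·(-890.3) + (1)·(-74.8) = -629.4 kJ

delta H = -629.4 kJ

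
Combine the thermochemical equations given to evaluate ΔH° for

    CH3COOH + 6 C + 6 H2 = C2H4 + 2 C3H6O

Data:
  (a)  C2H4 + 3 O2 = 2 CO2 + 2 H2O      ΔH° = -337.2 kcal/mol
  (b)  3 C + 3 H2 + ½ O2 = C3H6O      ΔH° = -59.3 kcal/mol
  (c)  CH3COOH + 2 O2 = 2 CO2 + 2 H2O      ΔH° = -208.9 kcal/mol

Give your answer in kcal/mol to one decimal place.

ΔH° = 9.7 kcal/mol

(a) reversed: +337.2 kcal/mol
(b) × 2: (2)·(-59.3) = -118.6 kcal/mol
(c) as written: -208.9 kcal/mol
Summing the manipulated equations, ΔH° = (-1)·(-337.2) + (2)·(-59.3) + (1)·(-208.9) = 9.7 kcal/mol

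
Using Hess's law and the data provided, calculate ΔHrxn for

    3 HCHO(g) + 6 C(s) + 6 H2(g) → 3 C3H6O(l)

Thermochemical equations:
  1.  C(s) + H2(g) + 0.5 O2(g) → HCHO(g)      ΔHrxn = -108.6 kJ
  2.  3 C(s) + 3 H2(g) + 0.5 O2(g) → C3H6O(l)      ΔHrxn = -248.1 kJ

eq. 1 reversed and × 3 (HCHO(g) must end up as a reactant; scale by 3 for the 3 HCHO(g)): (-3)·(-108.6) = +325.8 kJ
eq. 2 × 3 (×3 to match 3 C3H6O(l) in the target): (3)·(-248.1) = -744.3 kJ
By Hess's law, ΔHrxn = (-3)·(-108.6) + (3)·(-248.1) = -418.5 kJ

ΔHrxn = -418.5 kJ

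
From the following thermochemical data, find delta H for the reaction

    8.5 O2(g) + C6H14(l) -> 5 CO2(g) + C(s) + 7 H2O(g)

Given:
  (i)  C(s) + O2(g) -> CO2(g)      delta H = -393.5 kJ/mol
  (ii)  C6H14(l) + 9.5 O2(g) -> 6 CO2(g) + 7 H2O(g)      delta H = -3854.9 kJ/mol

(i) reversed (C(s) must end up as a product): +393.5 kJ/mol
(ii) as written (C6H14(l) already on the reactant side): -3854.9 kJ/mol
By Hess's law, delta H = (-1)·(-393.5) + (1)·(-3854.9) = -3461.4 kJ/mol

delta H = -3461.4 kJ/mol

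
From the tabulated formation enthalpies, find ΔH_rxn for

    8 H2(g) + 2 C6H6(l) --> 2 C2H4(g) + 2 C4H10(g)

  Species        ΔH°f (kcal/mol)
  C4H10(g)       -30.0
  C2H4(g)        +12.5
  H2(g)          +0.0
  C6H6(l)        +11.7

ΔH_rxn = -58.4 kcal/mol

ΔH°rxn = Σ nΔHf°(products) − Σ nΔHf°(reactants).
Products: 2·(+12.5) + 2·(-30.0) = -35.0
Reactants: 8·(+0.0) + 2·(+11.7) = +23.4
ΔH_rxn = (-35.0) − (+23.4) = -58.4 kcal/mol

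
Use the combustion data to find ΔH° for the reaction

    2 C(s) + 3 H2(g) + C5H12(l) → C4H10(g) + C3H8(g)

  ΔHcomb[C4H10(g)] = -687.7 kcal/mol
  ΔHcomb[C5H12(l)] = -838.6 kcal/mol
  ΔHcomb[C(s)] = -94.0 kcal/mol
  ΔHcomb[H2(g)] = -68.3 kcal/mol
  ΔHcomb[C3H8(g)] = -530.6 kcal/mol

Using ΔH = Σ nΔHc°(reactants) − Σ nΔHc°(products):
= [2·(-94.0) + 3·(-68.3) + 1·(-838.6)] − [1·(-687.7) + 1·(-530.6)]
= -13.2 kcal/mol

ΔH° = -13.2 kcal/mol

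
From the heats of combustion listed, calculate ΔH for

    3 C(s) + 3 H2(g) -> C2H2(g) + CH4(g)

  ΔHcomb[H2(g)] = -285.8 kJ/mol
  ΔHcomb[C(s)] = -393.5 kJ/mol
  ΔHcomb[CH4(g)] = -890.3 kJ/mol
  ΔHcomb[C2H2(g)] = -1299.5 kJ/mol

ΔH = 151.9 kJ/mol

Using ΔH = Σ nΔHc°(reactants) − Σ nΔHc°(products):
= [3·(-393.5) + 3·(-285.8)] − [1·(-1299.5) + 1·(-890.3)]
= 151.9 kJ/mol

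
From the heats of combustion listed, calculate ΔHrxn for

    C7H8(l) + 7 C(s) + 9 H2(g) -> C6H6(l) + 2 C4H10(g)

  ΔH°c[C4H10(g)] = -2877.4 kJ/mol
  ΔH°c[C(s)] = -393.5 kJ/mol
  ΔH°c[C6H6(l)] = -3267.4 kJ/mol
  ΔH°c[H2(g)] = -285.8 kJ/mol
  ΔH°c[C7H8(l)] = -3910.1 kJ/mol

ΔHrxn = -214.6 kJ/mol

With combustion enthalpies, reactants minus products:
= [1·(-3910.1) + 7·(-393.5) + 9·(-285.8)] − [1·(-3267.4) + 2·(-2877.4)]
= -214.6 kJ/mol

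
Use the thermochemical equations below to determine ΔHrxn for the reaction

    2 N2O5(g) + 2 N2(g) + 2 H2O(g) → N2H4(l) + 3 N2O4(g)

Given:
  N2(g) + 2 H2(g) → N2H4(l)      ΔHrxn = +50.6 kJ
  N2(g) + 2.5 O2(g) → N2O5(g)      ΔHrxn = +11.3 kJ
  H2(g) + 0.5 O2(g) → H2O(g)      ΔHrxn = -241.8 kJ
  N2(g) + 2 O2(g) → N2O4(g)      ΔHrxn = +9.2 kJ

equation 1 as written (N2H4(l) already on the product side): +50.6 kJ
equation 2 reversed and × 2 (N2O5(g) must end up as a reactant; ×2 to match 2 N2O5(g) in the target): (-2)·(+11.3) = -22.6 kJ
equation 3 reversed and × 2 (H2O(g) must end up as a reactant; scale by 2 for the 2 H2O(g)): (-2)·(-241.8) = +483.6 kJ
equation 4 × 3 (×3 to match 3 N2O4(g) in the target): (3)·(+9.2) = +27.6 kJ
By Hess's law, ΔHrxn = (1)·(+50.6) + (-2)·(+11.3) + (-2)·(-241.8) + (3)·(+9.2) = 539.2 kJ

ΔHrxn = 539.2 kJ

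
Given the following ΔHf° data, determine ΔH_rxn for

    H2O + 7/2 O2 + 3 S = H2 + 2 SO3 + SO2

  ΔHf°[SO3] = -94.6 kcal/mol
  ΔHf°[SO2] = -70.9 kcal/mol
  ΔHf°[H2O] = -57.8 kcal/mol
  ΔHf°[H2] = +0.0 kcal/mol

Products: 1·(+0.0) + 2·(-94.6) + 1·(-70.9) = -260.1
Reactants: 1·(-57.8) + 7/2·(+0.0) + 3·(+0.0) = -57.8
ΔH_rxn = (-260.1) − (-57.8) = -202.3 kcal/mol

ΔH_rxn = -202.3 kcal/mol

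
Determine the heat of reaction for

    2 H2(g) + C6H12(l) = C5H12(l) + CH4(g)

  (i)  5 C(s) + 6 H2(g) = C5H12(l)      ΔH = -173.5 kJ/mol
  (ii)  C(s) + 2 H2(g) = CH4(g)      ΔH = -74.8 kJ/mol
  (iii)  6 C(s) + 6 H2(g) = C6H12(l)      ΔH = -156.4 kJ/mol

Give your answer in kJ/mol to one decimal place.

ΔH = -91.9 kJ/mol

(i) as written (C5H12(l) already on the product side): -173.5 kJ/mol
(ii) as written (CH4(g) already on the product side): -74.8 kJ/mol
(iii) reversed (C6H12(l) must end up as a reactant): +156.4 kJ/mol
Summing the manipulated equations, ΔH = (-173.5) + (-74.8) + (+156.4) = -91.9 kJ/mol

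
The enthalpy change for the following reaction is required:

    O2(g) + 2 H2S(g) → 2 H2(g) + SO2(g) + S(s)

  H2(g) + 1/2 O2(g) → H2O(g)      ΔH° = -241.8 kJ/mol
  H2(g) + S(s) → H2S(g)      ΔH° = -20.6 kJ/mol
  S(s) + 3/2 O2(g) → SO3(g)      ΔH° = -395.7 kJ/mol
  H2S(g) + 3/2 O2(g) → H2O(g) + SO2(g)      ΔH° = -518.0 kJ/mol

equation 1 reversed: +241.8 kJ/mol
equation 2 reversed: +20.6 kJ/mol
equation 3: not needed (SO3(g) appears nowhere else).
equation 4 as written (SO2(g) already on the product side): -518.0 kJ/mol
ΔH° = (-1)·(-241.8) + (-1)·(-20.6) + (1)·(-518.0) = -255.6 kJ/mol

ΔH° = -255.6 kJ/mol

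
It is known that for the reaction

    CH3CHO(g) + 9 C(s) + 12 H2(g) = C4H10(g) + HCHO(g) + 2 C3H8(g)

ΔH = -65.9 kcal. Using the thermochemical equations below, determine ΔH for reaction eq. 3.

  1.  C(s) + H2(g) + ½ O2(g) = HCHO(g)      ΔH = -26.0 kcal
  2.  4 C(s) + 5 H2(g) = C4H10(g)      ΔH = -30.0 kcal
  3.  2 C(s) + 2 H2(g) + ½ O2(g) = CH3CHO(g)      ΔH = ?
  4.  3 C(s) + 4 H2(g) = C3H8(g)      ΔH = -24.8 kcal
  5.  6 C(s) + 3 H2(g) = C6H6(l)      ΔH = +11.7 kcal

ΔH = -39.7 kcal

eq. 1 as written (HCHO(g) already on the product side): -26.0 kcal
eq. 2 as written (C4H10(g) already on the product side): -30.0 kcal
eq. 3 reversed (CH3CHO(g) must end up as a reactant): contributes −x
eq. 4 × 2 (×2 to match 2 C3H8(g) in the target): (2)·(-24.8) = -49.6 kcal
eq. 5: not needed (C6H6(l) appears nowhere else).
-65.9 = (-26.0) + (-30.0) + (-49.6) − x
x = (-65.9 − (-105.6)) / (-1) = -39.7 kcal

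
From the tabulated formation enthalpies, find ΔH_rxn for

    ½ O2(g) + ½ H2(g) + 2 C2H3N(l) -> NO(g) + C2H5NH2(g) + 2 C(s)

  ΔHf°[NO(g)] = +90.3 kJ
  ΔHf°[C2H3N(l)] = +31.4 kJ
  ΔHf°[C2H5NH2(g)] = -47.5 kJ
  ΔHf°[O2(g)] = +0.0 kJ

ΔH_rxn = -20.0 kJ

Products: 1·(+90.3) + 1·(-47.5) + 2·(+0.0) = +42.8
Reactants: 1/2·(+0.0) + 1/2·(+0.0) + 2·(+31.4) = +62.8
ΔH_rxn = (+42.8) − (+62.8) = -20.0 kJ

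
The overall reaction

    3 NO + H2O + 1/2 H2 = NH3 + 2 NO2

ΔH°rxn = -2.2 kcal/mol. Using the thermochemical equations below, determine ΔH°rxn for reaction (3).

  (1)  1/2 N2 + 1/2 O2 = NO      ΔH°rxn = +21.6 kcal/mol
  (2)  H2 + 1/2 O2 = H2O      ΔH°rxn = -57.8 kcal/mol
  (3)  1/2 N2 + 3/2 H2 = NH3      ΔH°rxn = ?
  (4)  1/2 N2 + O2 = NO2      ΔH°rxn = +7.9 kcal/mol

ΔH°rxn = -11.0 kcal/mol

(1) reversed and × 3: (-3)·(+21.6) = -64.8 kcal/mol
(2) reversed: +57.8 kcal/mol
(3) as written: contributes x
(4) × 2: (2)·(+7.9) = +15.8 kcal/mol
-2.2 = (-64.8) + (+57.8) + (+15.8) + x
x = (-2.2 − (+8.8)) / (1) = -11.0 kcal/mol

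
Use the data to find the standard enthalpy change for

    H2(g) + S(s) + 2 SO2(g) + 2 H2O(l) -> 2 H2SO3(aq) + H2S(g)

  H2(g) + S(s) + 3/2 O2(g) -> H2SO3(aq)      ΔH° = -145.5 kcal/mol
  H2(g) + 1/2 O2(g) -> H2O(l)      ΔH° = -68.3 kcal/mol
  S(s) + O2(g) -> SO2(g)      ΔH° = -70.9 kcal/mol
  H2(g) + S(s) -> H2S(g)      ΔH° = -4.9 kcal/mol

equation 1 × 2: (2)·(-145.5) = -291.0 kcal/mol
equation 2 reversed and × 2: (-2)·(-68.3) = +136.6 kcal/mol
equation 3 reversed and × 2: (-2)·(-70.9) = +141.8 kcal/mol
equation 4 as written: -4.9 kcal/mol
Since enthalpy is a state function, ΔH° = (2)·(-145.5) + (-2)·(-68.3) + (-2)·(-70.9) + (1)·(-4.9) = -17.5 kcal/mol

ΔH° = -17.5 kcal/mol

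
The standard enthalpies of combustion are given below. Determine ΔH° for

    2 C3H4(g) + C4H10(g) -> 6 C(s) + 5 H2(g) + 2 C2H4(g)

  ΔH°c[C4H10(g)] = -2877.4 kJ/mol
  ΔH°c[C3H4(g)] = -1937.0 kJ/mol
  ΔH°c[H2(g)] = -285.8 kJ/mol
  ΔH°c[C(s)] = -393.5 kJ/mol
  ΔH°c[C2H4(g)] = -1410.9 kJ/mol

ΔH° = -139.6 kJ/mol

With combustion enthalpies, reactants minus products:
= [2·(-1937.0) + 1·(-2877.4)] − [6·(-393.5) + 5·(-285.8) + 2·(-1410.9)]
= -139.6 kJ/mol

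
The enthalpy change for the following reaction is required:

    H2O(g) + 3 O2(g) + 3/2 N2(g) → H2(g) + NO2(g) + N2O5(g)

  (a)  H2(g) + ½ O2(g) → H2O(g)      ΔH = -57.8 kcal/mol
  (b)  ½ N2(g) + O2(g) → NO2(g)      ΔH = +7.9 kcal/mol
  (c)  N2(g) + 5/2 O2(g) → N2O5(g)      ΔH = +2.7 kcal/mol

ΔH = 68.4 kcal/mol

(a) reversed (H2O(g) must end up as a reactant): +57.8 kcal/mol
(b) as written (NO2(g) already on the product side): +7.9 kcal/mol
(c) as written (N2O5(g) already on the product side): +2.7 kcal/mol
ΔH = (+57.8) + (+7.9) + (+2.7) = 68.4 kcal/mol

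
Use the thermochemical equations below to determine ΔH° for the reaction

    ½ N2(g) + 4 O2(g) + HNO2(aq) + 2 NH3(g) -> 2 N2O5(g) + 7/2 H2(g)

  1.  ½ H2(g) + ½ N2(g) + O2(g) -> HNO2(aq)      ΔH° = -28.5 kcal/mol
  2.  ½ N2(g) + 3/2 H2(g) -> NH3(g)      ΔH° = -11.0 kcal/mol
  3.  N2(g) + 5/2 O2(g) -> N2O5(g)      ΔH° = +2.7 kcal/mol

eq. 1 reversed (reverse to put HNO2(aq) on the reactant side): +28.5 kcal/mol
eq. 2 reversed and × 2 (reverse to put NH3(g) on the reactant side; scale by 2 for the 2 NH3(g)): (-2)·(-11.0) = +22.0 kcal/mol
eq. 3 × 2 (×2 to match 2 N2O5(g) in the target): (2)·(+2.7) = +5.4 kcal/mol
ΔH° = (+28.5) + (+22.0) + (+5.4) = 55.9 kcal/mol

ΔH° = 55.9 kcal/mol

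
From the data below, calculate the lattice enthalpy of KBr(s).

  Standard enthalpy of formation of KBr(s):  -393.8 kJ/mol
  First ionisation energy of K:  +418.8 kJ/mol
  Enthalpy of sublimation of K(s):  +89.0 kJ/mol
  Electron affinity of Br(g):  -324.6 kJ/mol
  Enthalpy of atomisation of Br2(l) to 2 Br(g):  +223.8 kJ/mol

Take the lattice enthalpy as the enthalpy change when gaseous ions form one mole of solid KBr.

U = -688.9 kJ/mol

ΔHf° = 1·ΔHsub + 1·(ΣIE) + 1/2·D(Br2) + 1·EA + U
-393.8 = 1·(+89.0) + 1·(+418.8) + 1/2·(+223.8) + 1·(-324.6) + U
U = -393.8 − (+295.1) = -688.9 kJ/mol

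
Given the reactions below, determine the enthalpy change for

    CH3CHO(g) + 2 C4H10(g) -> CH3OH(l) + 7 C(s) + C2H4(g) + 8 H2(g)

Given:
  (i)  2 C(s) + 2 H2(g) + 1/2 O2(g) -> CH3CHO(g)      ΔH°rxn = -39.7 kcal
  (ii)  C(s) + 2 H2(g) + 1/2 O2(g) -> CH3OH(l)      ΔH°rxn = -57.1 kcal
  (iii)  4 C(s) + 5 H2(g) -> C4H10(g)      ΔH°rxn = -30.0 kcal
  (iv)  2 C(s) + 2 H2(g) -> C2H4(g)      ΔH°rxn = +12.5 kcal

ΔH°rxn = 55.1 kcal

(i) reversed (CH3CHO(g) must end up as a reactant): +39.7 kcal
(ii) as written (CH3OH(l) already on the product side): -57.1 kcal
(iii) reversed and × 2 (C4H10(g) must end up as a reactant; scale by 2 for the 2 C4H10(g)): (-2)·(-30.0) = +60.0 kcal
(iv) as written (C2H4(g) already on the product side): +12.5 kcal
Summing the manipulated equations, ΔH°rxn = (-1)·(-39.7) + (1)·(-57.1) + (-2)·(-30.0) + (1)·(+12.5) = 55.1 kcal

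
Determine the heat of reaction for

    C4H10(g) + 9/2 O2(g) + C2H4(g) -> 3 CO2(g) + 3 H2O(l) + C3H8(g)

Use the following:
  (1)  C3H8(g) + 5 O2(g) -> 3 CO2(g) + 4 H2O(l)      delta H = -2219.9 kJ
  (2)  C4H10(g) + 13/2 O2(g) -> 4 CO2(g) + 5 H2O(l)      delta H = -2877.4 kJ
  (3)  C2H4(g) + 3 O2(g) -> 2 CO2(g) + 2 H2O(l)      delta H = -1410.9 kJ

(1) reversed (C3H8(g) must end up as a product): +2219.9 kJ
(2) as written (C4H10(g) already on the reactant side): -2877.4 kJ
(3) as written (C2H4(g) already on the reactant side): -1410.9 kJ
delta H = (-1)·(-2219.9) + (1)·(-2877.4) + (1)·(-1410.9) = -2068.4 kJ

delta H = -2068.4 kJ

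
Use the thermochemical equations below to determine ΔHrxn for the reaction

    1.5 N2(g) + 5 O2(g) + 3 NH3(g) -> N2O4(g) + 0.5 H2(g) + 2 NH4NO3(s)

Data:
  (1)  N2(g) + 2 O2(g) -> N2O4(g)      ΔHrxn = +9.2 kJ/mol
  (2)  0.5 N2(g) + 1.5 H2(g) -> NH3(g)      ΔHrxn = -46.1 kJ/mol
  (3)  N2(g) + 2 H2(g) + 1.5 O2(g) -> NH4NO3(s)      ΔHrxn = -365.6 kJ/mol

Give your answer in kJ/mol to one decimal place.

ΔHrxn = -583.7 kJ/mol

(1) as written (N2O4(g) already on the product side): +9.2 kJ/mol
(2) reversed and × 3 (reverse to put NH3(g) on the reactant side; ×3 to match 3 NH3(g) in the target): (-3)·(-46.1) = +138.3 kJ/mol
(3) × 2 (×2 to match 2 NH4NO3(s) in the target): (2)·(-365.6) = -731.2 kJ/mol
ΔHrxn = (1)·(+9.2) + (-3)·(-46.1) + (2)·(-365.6) = -583.7 kJ/mol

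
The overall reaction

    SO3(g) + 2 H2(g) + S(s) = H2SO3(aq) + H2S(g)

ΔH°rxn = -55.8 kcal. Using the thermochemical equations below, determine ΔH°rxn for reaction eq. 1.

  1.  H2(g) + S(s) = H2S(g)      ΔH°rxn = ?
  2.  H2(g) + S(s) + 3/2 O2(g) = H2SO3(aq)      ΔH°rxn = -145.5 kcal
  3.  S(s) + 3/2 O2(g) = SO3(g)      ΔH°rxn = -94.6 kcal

ΔH°rxn = -4.9 kcal

eq. 1 as written (H2S(g) already on the product side): contributes x
eq. 2 as written (H2SO3(aq) already on the product side): -145.5 kcal
eq. 3 reversed (SO3(g) must end up as a reactant): +94.6 kcal
-55.8 = (-145.5) + (+94.6) + x
x = (-55.8 − (-50.9)) / (1) = -4.9 kcal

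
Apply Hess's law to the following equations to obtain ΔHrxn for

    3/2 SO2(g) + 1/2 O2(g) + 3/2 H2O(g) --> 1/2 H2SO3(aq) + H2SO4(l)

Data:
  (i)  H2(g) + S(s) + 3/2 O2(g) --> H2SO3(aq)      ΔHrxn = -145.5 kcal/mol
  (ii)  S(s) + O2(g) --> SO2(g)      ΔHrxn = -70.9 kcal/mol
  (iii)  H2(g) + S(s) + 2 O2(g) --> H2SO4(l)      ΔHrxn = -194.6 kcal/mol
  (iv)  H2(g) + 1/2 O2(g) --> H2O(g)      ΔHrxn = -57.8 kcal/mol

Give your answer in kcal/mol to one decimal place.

(i) × 1/2: (1/2)·(-145.5) = -72.75 kcal/mol
(ii) reversed and × 3/2: (-3/2)·(-70.9) = +106.35 kcal/mol
(iii) as written: -194.6 kcal/mol
(iv) reversed and × 3/2: (-3/2)·(-57.8) = +86.7 kcal/mol
By Hess's law, ΔHrxn = (-72.75) + (+106.35) + (-194.6) + (+86.7) = -74.3 kcal/mol

ΔHrxn = -74.3 kcal/mol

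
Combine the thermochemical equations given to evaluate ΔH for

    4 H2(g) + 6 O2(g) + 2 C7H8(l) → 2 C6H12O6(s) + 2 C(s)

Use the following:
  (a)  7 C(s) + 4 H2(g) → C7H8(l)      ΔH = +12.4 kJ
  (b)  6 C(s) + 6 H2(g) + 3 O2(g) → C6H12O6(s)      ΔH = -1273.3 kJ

(a) reversed and × 2: (-2)·(+12.4) = -24.8 kJ
(b) × 2: (2)·(-1273.3) = -2546.6 kJ
ΔH = (-24.8) + (-2546.6) = -2571.4 kJ

ΔH = -2571.4 kJ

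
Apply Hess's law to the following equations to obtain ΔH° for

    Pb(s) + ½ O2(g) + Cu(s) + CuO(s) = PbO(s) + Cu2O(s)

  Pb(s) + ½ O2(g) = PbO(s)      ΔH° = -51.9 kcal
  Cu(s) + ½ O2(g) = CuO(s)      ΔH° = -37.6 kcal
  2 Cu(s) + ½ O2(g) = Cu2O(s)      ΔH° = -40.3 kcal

ΔH° = -54.6 kcal

equation 1 as written: -51.9 kcal
equation 2 reversed: +37.6 kcal
equation 3 as written: -40.3 kcal
Since enthalpy is a state function, ΔH° = (-51.9) + (+37.6) + (-40.3) = -54.6 kcal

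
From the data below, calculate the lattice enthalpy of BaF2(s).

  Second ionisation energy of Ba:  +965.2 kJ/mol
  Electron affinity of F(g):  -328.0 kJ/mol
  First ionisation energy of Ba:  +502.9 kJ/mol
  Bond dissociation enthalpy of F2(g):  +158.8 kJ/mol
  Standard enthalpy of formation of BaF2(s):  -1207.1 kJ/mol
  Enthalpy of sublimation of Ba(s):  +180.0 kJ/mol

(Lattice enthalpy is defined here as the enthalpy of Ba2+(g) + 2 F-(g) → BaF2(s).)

ΔHf° = 1·ΔHsub + 1·(ΣIE) + 1·D(F2) + 2·EA + U
-1207.1 = 1·(+180.0) + 1·(+1468.1) + 1·(+158.8) + 2·(-328.0) + U
U = -1207.1 − (+1150.9) = -2358.0 kJ/mol

U = -2358.0 kJ/mol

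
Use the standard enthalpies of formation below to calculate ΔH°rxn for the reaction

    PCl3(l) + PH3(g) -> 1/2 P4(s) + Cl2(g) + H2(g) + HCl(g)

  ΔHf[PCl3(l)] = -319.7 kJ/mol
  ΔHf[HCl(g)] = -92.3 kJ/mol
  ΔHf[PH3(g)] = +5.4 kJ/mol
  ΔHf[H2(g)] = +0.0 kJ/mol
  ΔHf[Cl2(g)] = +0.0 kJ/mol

ΔH°rxn = 222.0 kJ/mol

Products: 1/2·(+0.0) + 1·(+0.0) + 1·(+0.0) + 1·(-92.3) = -92.3
Reactants: 1·(-319.7) + 1·(+5.4) = -314.3
ΔH°rxn = (-92.3) − (-314.3) = 222.0 kJ/mol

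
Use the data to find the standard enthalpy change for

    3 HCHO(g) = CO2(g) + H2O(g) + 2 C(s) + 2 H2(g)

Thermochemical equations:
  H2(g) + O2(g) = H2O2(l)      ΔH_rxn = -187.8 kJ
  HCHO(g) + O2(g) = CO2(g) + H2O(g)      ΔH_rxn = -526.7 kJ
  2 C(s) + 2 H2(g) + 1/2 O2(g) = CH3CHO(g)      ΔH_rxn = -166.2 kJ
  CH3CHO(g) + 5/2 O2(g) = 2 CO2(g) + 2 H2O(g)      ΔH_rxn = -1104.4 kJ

equation 1: not needed (H2O2(l) appears nowhere else).
equation 2 × 3 (×3 to match 3 HCHO(g) in the target): (3)·(-526.7) = -1580.1 kJ
equation 3 reversed (C(s) must end up as a product): +166.2 kJ
equation 4 reversed: +1104.4 kJ
Combining the equations, ΔH_rxn = (3)·(-526.7) + (-1)·(-166.2) + (-1)·(-1104.4) = -309.5 kJ

ΔH_rxn = -309.5 kJ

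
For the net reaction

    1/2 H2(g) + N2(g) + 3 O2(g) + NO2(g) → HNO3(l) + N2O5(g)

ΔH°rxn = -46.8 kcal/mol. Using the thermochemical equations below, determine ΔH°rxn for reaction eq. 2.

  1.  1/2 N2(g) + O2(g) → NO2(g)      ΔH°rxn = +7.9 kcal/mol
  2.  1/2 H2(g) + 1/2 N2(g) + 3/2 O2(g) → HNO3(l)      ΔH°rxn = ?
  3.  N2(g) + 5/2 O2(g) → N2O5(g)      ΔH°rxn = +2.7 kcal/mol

eq. 1 reversed (reverse to put NO2(g) on the reactant side): -7.9 kcal/mol
eq. 2 as written (HNO3(l) already on the product side): contributes x
eq. 3 as written (N2O5(g) already on the product side): +2.7 kcal/mol
-46.8 = (-7.9) + (+2.7) + x
x = (-46.8 − (-5.2)) / (1) = -41.6 kcal/mol

ΔH°rxn = -41.6 kcal/mol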